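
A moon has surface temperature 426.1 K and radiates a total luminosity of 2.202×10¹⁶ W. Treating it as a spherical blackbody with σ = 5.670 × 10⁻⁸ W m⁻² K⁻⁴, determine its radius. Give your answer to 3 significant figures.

R ≈ 9.68×10⁵ m

L = 4πR²σT⁴ ⇒ R = √(L/(4πσT⁴)).
σT⁴ = 1869.09 W/m², so R = √(2.202×10¹⁶/(4π×1869.09)) = 9.68×10⁵ m.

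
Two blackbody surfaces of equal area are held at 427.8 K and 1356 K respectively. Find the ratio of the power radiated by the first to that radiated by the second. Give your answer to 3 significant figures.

With equal areas, P₁/P₂ = (T₁/T₂)⁴ = (427.8/1356)⁴ = 9.91×10⁻³.

P₁/P₂ ≈ 9.91×10⁻³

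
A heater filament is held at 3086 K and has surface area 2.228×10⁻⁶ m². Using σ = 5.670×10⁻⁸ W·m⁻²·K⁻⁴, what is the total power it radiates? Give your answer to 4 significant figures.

Area A = 2.228×10⁻⁶ m².
P = σAT⁴ = 5.670×10⁻⁸ × 2.228×10⁻⁶ × (3086)⁴ = 11.46 W.

P ≈ 11.46 W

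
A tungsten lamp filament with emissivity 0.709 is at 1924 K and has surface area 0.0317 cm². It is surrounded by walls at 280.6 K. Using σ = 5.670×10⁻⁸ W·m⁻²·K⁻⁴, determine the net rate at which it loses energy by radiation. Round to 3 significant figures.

Net loss ≈ 1.75 W

Area A = 0.0317 cm² = 3.17×10⁻⁶ m².
Net radiated power P_net = εσA(T⁴ − T₀⁴) = 0.709×5.670×10⁻⁸×3.17×10⁻⁶×(1924⁴ − 280.6⁴).
T⁴ − T₀⁴ = 1.37031×10¹³ − 6.19941×10⁹ = 1.36969×10¹³ K⁴, so P_net = 1.75 W.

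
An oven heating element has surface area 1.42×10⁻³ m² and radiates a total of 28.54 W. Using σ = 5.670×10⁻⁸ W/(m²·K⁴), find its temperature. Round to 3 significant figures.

T ≈ 772 K

Area A = 1.42×10⁻³ m².
P = σAT⁴ ⇒ T = (P/(σA))^(1/4) = (28.54/(5.670×10⁻⁸×1.42×10⁻³))^(1/4) = 772 K.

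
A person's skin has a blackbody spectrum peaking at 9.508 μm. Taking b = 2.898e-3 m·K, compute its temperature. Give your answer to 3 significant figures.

Wien's law gives T = b/λ_max = (2.898×10⁻³ m·K)/(9.508×10⁻⁶ m) = 305 K.

T ≈ 305 K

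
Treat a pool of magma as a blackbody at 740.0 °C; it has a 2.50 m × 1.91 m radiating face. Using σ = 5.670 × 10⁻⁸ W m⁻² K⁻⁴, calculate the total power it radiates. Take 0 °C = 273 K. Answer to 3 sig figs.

P ≈ 2.85×10⁵ W

T = 740.0 °C + 273 = 1013.0 K.
Area A = 2.50 × 1.91 = 4.775 m².
P = σAT⁴ = 5.670×10⁻⁸ × 4.775 × (1013.0)⁴ = 2.85×10⁵ W.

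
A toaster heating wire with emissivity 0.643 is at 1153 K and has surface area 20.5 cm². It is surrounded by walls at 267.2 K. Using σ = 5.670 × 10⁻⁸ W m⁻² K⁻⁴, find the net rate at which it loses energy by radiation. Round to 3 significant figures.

Area A = 20.5 cm² = 2.05×10⁻³ m².
Net radiated power P_net = εσA(T⁴ − T₀⁴) = 0.643×5.670×10⁻⁸×2.05×10⁻³×(1153⁴ − 267.2⁴).
T⁴ − T₀⁴ = 1.76733×10¹² − 5.09737×10⁹ = 1.76223×10¹² K⁴, so P_net = 132 W.

Net loss ≈ 132 W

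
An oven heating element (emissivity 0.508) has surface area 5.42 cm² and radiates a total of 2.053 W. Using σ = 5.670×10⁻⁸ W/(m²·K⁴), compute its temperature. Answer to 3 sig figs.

T ≈ 602 K

Area A = 5.42 cm² = 5.42×10⁻⁴ m².
P = εσAT⁴ ⇒ T = (P/(εσA))^(1/4) = (2.053/(0.508×5.670×10⁻⁸×5.42×10⁻⁴))^(1/4) = 602 K.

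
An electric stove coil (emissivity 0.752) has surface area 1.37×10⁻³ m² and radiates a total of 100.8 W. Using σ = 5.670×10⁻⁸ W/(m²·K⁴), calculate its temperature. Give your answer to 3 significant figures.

T ≈ 1.15×10³ K

Area A = 1.37×10⁻³ m².
P = εσAT⁴ ⇒ T = (P/(εσA))^(1/4) = (100.8/(0.752×5.670×10⁻⁸×1.37×10⁻³))^(1/4) = 1.15×10³ K.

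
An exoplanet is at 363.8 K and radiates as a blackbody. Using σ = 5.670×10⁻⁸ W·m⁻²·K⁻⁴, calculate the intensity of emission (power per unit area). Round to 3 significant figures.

I ≈ 993 W/m²

Stefan–Boltzmann: I = σT⁴ = 5.670×10⁻⁸ × (363.8)⁴ = 993 W/m².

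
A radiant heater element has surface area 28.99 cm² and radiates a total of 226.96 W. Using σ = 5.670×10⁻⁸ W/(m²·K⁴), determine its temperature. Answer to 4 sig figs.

Area A = 28.99 cm² = 2.899×10⁻³ m².
P = σAT⁴ ⇒ T = (P/(σA))^(1/4) = (226.96/(5.670×10⁻⁸×2.899×10⁻³))^(1/4) = 1084 K.

T ≈ 1084 K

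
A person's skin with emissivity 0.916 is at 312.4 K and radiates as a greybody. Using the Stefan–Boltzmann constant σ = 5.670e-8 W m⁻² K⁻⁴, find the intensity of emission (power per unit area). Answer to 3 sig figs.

Stefan–Boltzmann: I = εσT⁴ = 0.916 × 5.670×10⁻⁸ × (312.4)⁴ = 495 W/m².

I ≈ 495 W/m²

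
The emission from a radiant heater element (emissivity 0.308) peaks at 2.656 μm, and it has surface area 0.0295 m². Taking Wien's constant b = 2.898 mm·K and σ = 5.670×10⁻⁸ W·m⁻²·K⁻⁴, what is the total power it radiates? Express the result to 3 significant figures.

P ≈ 730 W

Wien's law: T = b/λ_max = 2.898×10⁻³/2.656×10⁻⁶ = 1091.11 K.
Area A = 0.0295 m².
Then P = εσAT⁴ = 0.308×5.670×10⁻⁸×0.0295×(1091.11)⁴ = 730 W.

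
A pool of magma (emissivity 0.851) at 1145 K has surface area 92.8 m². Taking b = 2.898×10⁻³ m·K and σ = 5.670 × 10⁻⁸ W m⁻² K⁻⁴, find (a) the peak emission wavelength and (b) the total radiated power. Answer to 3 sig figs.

(a) λ_max = b/T = 2.898×10⁻³/1145 = 2.531×10⁻⁶ m = 2.53 μm.
Area A = 92.8 m².
(b) P = εσAT⁴ = 0.851×5.670×10⁻⁸×92.8×(1145)⁴ = 7.70×10⁶ W.

λ_max ≈ 2.53 μm; P ≈ 7.70×10⁶ W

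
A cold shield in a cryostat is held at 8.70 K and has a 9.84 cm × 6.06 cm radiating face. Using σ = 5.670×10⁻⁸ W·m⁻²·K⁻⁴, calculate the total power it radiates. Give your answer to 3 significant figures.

Area A = 0.0984 × 0.0606 = 5.96304×10⁻³ m².
P = σAT⁴ = 5.670×10⁻⁸ × 5.96304×10⁻³ × (8.70)⁴ = 1.94×10⁻⁶ W.

P ≈ 1.94×10⁻⁶ W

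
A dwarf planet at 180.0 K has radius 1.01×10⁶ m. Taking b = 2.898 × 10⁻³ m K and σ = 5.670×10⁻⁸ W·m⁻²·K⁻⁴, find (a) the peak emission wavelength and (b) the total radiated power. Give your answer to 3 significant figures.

λ_max ≈ 16.1 μm; P ≈ 7.63×10¹⁴ W

(a) λ_max = b/T = 2.898×10⁻³/180.0 = 1.610×10⁻⁵ m = 16.1 μm.
Surface area A = 4πR² = 4π(1.01×10⁶ m)² = 1.28190×10¹³ m².
(b) P = σAT⁴ = 5.670×10⁻⁸×1.28190×10¹³×(180.0)⁴ = 7.63×10¹⁴ W.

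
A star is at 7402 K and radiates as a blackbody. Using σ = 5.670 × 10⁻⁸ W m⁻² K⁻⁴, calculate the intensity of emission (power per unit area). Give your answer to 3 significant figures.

Stefan–Boltzmann: I = σT⁴ = 5.670×10⁻⁸ × (7402)⁴ = 1.70×10⁸ W/m².

I ≈ 1.70×10⁸ W/m²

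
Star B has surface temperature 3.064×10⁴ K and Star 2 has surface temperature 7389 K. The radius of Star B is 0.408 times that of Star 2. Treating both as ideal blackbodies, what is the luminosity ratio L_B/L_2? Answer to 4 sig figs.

L ∝ R²T⁴, so L_B/L_2 = (R_B/R_2)²(T_B/T_2)⁴ = (0.408)² × (3.064×10⁴/7389)⁴ = 0.166464 × 295.673 = 49.22.

L_B/L_2 ≈ 49.22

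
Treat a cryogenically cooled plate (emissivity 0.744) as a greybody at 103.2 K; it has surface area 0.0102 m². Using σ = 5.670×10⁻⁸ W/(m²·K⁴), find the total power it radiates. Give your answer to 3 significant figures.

P ≈ 0.0488 W

Area A = 0.0102 m².
P = εσAT⁴ = 0.744 × 5.670×10⁻⁸ × 0.0102 × (103.2)⁴ = 0.0488 W.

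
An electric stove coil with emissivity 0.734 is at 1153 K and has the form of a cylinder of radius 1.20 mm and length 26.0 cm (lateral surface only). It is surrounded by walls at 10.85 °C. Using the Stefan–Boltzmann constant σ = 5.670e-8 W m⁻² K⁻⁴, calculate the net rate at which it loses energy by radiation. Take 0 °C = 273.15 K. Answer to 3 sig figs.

Surroundings: T = 10.85 °C + 273.15 = 284.00 K.
Lateral area A = 2πrL = 2π×1.20×10⁻³×0.260 = 1.96035×10⁻³ m².
Net radiated power P_net = εσA(T⁴ − T₀⁴) = 0.734×5.670×10⁻⁸×1.96035×10⁻³×(1153⁴ − 284.00⁴).
T⁴ − T₀⁴ = 1.76733×10¹² − 6.50539×10⁹ = 1.76082×10¹² K⁴, so P_net = 144 W.

Net loss ≈ 144 W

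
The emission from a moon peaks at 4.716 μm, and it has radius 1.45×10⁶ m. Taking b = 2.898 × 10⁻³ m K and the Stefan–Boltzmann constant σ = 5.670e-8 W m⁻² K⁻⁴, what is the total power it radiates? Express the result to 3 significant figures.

P ≈ 2.14×10¹⁷ W

Wien's law: T = b/λ_max = 2.898×10⁻³/4.716×10⁻⁶ = 614.504 K.
Surface area A = 4πR² = 4π(1.45×10⁶ m)² = 2.64208×10¹³ m².
Then P = σAT⁴ = 5.670×10⁻⁸×2.64208×10¹³×(614.504)⁴ = 2.14×10¹⁷ W.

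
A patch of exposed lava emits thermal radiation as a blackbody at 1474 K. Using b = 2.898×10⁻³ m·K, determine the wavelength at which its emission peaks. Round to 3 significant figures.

λ_max ≈ 1.97×10³ nm

Wien's displacement law: λ_max = b/T = (2.898×10⁻³ m·K)/(1474 K) = 1.966×10⁻⁶ m.
That is 1.97×10³ nm, in the infrared range.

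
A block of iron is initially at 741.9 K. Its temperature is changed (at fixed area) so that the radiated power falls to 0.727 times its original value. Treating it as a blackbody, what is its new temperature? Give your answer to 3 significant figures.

T₂ ≈ 685 K

P ∝ T⁴, so T₂/T₁ = (P₂/P₁)^(1/4) = (0.727)^(1/4) = 0.923387.
T₂ = 741.9 × 0.923387 = 685 K.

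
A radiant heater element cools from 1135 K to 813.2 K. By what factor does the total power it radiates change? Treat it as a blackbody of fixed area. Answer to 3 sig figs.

P ∝ T⁴, so P₂/P₁ = (T₂/T₁)⁴ = (813.2/1135)⁴ = (0.716476)⁴ = 0.264.

P₂/P₁ ≈ 0.264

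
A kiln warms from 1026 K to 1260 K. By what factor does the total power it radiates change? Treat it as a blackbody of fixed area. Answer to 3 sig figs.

P₂/P₁ ≈ 2.27

P ∝ T⁴, so P₂/P₁ = (T₂/T₁)⁴ = (1260/1026)⁴ = (1.22807)⁴ = 2.27.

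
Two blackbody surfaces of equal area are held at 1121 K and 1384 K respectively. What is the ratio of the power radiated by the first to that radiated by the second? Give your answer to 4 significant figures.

With equal areas, P₁/P₂ = (T₁/T₂)⁴ = (1121/1384)⁴ = 0.4304.

P₁/P₂ ≈ 0.4304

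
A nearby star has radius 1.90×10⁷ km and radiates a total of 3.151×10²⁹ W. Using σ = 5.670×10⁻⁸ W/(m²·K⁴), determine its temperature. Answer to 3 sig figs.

T ≈ 5.92×10³ K

Surface area A = 4πR² = 4π(1.90×10¹⁰ m)² = 4.53646×10²¹ m².
P = σAT⁴ ⇒ T = (P/(σA))^(1/4) = (3.151×10²⁹/(5.670×10⁻⁸×4.53646×10²¹))^(1/4) = 5.92×10³ K.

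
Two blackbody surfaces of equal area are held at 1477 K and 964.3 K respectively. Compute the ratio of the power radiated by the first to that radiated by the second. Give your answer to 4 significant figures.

With equal areas, P₁/P₂ = (T₁/T₂)⁴ = (1477/964.3)⁴ = 5.504.

P₁/P₂ ≈ 5.504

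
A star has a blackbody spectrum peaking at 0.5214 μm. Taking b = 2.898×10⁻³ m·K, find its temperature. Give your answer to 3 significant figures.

Wien's law gives T = b/λ_max = (2.898×10⁻³ m·K)/(5.214×10⁻⁷ m) = 5.56×10³ K.

T ≈ 5.56×10³ K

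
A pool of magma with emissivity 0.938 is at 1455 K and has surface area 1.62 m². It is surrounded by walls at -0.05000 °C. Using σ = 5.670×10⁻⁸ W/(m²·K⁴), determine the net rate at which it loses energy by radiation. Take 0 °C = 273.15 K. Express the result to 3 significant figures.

Surroundings: T = -0.05000 °C + 273.15 = 273.10000 K.
Area A = 1.62 m².
Net radiated power P_net = εσA(T⁴ − T₀⁴) = 0.938×5.670×10⁻⁸×1.62×(1455⁴ − 273.10000⁴).
T⁴ − T₀⁴ = 4.48179×10¹² − 5.56271×10⁹ = 4.47623×10¹² K⁴, so P_net = 3.86×10⁵ W.

Net loss ≈ 3.86×10⁵ W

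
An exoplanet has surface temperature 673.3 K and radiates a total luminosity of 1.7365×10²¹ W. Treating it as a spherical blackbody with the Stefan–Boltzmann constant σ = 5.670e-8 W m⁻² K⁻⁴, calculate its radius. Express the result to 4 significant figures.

R ≈ 1.089×10⁸ m

L = 4πR²σT⁴ ⇒ R = √(L/(4πσT⁴)).
σT⁴ = 11652.5 W/m², so R = √(1.7365×10²¹/(4π×11652.5)) = 1.089×10⁸ m.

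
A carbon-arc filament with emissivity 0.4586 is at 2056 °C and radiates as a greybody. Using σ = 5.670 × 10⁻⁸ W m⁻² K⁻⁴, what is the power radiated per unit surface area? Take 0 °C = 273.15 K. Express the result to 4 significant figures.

I ≈ 7.653×10⁵ W/m²

T = 2056 °C + 273.15 = 2329.15 K.
Stefan–Boltzmann: I = εσT⁴ = 0.4586 × 5.670×10⁻⁸ × (2329.15)⁴ = 7.653×10⁵ W/m².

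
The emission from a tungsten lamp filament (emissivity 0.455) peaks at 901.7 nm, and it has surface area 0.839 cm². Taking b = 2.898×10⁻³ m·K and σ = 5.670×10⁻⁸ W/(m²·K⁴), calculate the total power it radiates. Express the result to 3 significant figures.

Wien's law: T = b/λ_max = 2.898×10⁻³/9.017×10⁻⁷ = 3213.93 K.
Area A = 0.839 cm² = 8.39×10⁻⁵ m².
Then P = εσAT⁴ = 0.455×5.670×10⁻⁸×8.39×10⁻⁵×(3213.93)⁴ = 231 W.

P ≈ 231 W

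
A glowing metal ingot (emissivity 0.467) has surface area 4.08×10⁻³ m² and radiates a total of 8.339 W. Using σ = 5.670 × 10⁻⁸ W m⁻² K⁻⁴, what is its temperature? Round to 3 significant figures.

T ≈ 527 K

Area A = 4.08×10⁻³ m².
P = εσAT⁴ ⇒ T = (P/(εσA))^(1/4) = (8.339/(0.467×5.670×10⁻⁸×4.08×10⁻³))^(1/4) = 527 K.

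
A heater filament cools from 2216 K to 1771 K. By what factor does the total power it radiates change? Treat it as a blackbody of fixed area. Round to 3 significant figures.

P₂/P₁ ≈ 0.408

P ∝ T⁴, so P₂/P₁ = (T₂/T₁)⁴ = (1771/2216)⁴ = (0.799188)⁴ = 0.408.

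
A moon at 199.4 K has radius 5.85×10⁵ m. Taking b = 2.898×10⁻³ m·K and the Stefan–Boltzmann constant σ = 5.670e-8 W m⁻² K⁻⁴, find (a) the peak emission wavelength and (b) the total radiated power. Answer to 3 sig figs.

(a) λ_max = b/T = 2.898×10⁻³/199.4 = 1.453×10⁻⁵ m = 14.5 μm.
Surface area A = 4πR² = 4π(5.85×10⁵ m)² = 4.30053×10¹² m².
(b) P = σAT⁴ = 5.670×10⁻⁸×4.30053×10¹²×(199.4)⁴ = 3.85×10¹⁴ W.

λ_max ≈ 14.5 μm; P ≈ 3.85×10¹⁴ W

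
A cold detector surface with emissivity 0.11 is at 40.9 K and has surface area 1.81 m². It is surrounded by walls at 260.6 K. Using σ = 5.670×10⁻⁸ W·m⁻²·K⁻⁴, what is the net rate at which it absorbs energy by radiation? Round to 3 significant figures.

Area A = 1.81 m².
Net radiated power P_net = εσA(T⁴ − T₀⁴) = 0.11×5.670×10⁻⁸×1.81×(40.9⁴ − 260.6⁴).
T⁴ − T₀⁴ = 2.79829×10⁶ − 4.61209×10⁹ = -4.60929×10⁹ K⁴, so P_net = -52.0 W — negative, meaning a net gain of 52.0 W.

Net gain ≈ 52.0 W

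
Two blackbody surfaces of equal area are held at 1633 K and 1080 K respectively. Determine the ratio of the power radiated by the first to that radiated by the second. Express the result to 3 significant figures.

P₁/P₂ ≈ 5.23

With equal areas, P₁/P₂ = (T₁/T₂)⁴ = (1633/1080)⁴ = 5.23.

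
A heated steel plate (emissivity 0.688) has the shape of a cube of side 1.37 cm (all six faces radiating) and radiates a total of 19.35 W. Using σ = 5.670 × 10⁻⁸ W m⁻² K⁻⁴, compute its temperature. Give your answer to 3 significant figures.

Area A = 6s² = 6×(0.0137 m)² = 1.12614×10⁻³ m².
P = εσAT⁴ ⇒ T = (P/(εσA))^(1/4) = (19.35/(0.688×5.670×10⁻⁸×1.12614×10⁻³))^(1/4) = 815 K.

T ≈ 815 K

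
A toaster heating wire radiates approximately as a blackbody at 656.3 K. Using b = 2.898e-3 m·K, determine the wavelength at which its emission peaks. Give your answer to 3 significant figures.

Wien's displacement law: λ_max = b/T = (2.898×10⁻³ m·K)/(656.3 K) = 4.416×10⁻⁶ m.
That is 4.42 μm, in the infrared range.

λ_max ≈ 4.42 μm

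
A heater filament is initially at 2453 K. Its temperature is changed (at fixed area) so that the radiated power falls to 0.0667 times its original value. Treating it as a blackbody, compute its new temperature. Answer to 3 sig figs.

P ∝ T⁴, so T₂/T₁ = (P₂/P₁)^(1/4) = (0.0667)^(1/4) = 0.508196.
T₂ = 2453 × 0.508196 = 1.25×10³ K.

T₂ ≈ 1.25×10³ K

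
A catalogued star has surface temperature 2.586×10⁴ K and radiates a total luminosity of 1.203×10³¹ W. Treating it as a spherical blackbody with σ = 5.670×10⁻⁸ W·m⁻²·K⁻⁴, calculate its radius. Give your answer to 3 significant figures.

R ≈ 6.14×10⁹ m

L = 4πR²σT⁴ ⇒ R = √(L/(4πσT⁴)).
σT⁴ = 2.53570×10¹⁰ W/m², so R = √(1.203×10³¹/(4π×2.53570×10¹⁰)) = 6.14×10⁹ m.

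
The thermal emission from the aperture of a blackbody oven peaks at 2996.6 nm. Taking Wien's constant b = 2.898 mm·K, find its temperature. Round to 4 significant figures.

Wien's law gives T = b/λ_max = (2.898×10⁻³ m·K)/(2.9966×10⁻⁶ m) = 967.1 K.

T ≈ 967.1 K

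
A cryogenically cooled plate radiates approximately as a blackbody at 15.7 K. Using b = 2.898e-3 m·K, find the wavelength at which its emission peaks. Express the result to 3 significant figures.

λ_max ≈ 0.185 mm

Wien's displacement law: λ_max = b/T = (2.898×10⁻³ m·K)/(15.7 K) = 1.846×10⁻⁴ m.
That is 0.185 mm, in the infrared range.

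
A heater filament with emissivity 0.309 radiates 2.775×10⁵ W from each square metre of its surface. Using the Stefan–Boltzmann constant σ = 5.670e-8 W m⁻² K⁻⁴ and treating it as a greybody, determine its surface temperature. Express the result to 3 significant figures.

I = εσT⁴, so T = (I/εσ)^(1/4) = (2.775×10⁵/(0.309×5.670×10⁻⁸))^(1/4) = 1.99×10³ K.

T ≈ 1.99×10³ K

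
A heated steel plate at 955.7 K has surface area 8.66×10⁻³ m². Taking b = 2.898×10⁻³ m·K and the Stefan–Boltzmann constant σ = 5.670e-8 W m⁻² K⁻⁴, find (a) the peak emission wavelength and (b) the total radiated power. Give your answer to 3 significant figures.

(a) λ_max = b/T = 2.898×10⁻³/955.7 = 3.032×10⁻⁶ m = 3.03 μm.
Area A = 8.66×10⁻³ m².
(b) P = σAT⁴ = 5.670×10⁻⁸×8.66×10⁻³×(955.7)⁴ = 410 W.

λ_max ≈ 3.03 μm; P ≈ 410 W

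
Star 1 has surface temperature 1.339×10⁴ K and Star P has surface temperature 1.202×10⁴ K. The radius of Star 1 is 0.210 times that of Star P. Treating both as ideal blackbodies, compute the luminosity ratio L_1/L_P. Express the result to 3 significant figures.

L ∝ R²T⁴, so L_1/L_P = (R_1/R_P)²(T_1/T_P)⁴ = (0.210)² × (1.339×10⁴/1.202×10⁴)⁴ = 0.0441 × 1.53994 = 0.0679.

L_1/L_P ≈ 0.0679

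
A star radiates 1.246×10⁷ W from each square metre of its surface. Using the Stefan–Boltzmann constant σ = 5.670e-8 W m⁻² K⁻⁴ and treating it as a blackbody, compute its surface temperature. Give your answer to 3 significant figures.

T ≈ 3.85×10³ K

I = σT⁴, so T = (I/σ)^(1/4) = (1.246×10⁷/(5.670×10⁻⁸))^(1/4) = 3.85×10³ K.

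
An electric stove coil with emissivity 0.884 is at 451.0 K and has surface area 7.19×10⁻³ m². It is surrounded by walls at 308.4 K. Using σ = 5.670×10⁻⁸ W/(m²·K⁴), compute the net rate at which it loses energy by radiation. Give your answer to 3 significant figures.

Area A = 7.19×10⁻³ m².
Net radiated power P_net = εσA(T⁴ − T₀⁴) = 0.884×5.670×10⁻⁸×7.19×10⁻³×(451.0⁴ − 308.4⁴).
T⁴ − T₀⁴ = 4.13720×10¹⁰ − 9.04602×10⁹ = 3.23260×10¹⁰ K⁴, so P_net = 11.6 W.

Net loss ≈ 11.6 W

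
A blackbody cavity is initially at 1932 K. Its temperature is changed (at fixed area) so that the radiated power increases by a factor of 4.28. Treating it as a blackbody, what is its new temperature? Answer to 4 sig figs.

P ∝ T⁴, so T₂/T₁ = (P₂/P₁)^(1/4) = (4.28)^(1/4) = 1.43834.
T₂ = 1932 × 1.43834 = 2779 K.

T₂ ≈ 2779 K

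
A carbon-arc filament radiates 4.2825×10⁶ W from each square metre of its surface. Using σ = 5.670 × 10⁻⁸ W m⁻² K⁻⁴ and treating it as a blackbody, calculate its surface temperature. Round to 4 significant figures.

T ≈ 2948 K

I = σT⁴, so T = (I/σ)^(1/4) = (4.2825×10⁶/(5.670×10⁻⁸))^(1/4) = 2948 K.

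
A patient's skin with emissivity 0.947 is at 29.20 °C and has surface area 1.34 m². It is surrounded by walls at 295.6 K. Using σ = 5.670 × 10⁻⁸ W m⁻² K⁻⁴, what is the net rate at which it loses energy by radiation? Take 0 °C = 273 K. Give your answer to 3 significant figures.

T = 29.20 °C + 273 = 302.20 K.
Area A = 1.34 m².
Net radiated power P_net = εσA(T⁴ − T₀⁴) = 0.947×5.670×10⁻⁸×1.34×(302.20⁴ − 295.6⁴).
T⁴ − T₀⁴ = 8.34023×10⁹ − 7.63515×10⁹ = 7.05080×10⁸ K⁴, so P_net = 50.7 W.

Net loss ≈ 50.7 W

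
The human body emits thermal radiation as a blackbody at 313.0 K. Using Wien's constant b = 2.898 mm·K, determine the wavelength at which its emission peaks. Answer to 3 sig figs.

λ_max ≈ 9.26 μm

Wien's displacement law: λ_max = b/T = (2.898×10⁻³ m·K)/(313.0 K) = 9.259×10⁻⁶ m.
That is 9.26 μm, in the infrared range.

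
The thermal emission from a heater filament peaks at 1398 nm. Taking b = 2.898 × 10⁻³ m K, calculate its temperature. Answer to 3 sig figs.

T ≈ 2.07×10³ K

Wien's law gives T = b/λ_max = (2.898×10⁻³ m·K)/(1.398×10⁻⁶ m) = 2.07×10³ K.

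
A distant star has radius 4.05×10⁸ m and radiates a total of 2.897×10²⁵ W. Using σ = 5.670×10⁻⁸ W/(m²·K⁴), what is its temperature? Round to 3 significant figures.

Surface area A = 4πR² = 4π(4.05×10⁸ m)² = 2.06120×10¹⁸ m².
P = σAT⁴ ⇒ T = (P/(σA))^(1/4) = (2.897×10²⁵/(5.670×10⁻⁸×2.06120×10¹⁸))^(1/4) = 3.97×10³ K.

T ≈ 3.97×10³ K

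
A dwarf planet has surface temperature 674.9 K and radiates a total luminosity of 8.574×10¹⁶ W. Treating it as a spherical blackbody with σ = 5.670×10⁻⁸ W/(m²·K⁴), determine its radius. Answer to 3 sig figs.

L = 4πR²σT⁴ ⇒ R = √(L/(4πσT⁴)).
σT⁴ = 11763.6 W/m², so R = √(8.574×10¹⁶/(4π×11763.6)) = 7.62×10⁵ m.

R ≈ 7.62×10⁵ m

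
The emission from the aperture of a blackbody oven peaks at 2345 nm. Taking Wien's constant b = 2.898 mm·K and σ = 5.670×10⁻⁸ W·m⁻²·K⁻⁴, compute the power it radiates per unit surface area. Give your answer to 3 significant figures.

Wien's law: T = b/λ_max = 2.898×10⁻³/2.345×10⁻⁶ = 1235.82 K.
Then I = σT⁴ = 5.670×10⁻⁸×(1235.82)⁴ = 1.32×10⁵ W/m².

I ≈ 1.32×10⁵ W/m²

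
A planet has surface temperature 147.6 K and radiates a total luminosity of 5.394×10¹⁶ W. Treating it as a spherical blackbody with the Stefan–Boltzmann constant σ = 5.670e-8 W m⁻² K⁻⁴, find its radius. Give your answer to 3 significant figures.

R ≈ 1.26×10⁷ m

L = 4πR²σT⁴ ⇒ R = √(L/(4πσT⁴)).
σT⁴ = 26.9109 W/m², so R = √(5.394×10¹⁶/(4π×26.9109)) = 1.26×10⁷ m.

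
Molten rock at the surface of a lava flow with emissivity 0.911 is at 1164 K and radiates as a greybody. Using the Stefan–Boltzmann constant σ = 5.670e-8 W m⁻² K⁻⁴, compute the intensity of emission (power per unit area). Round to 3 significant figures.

Stefan–Boltzmann: I = εσT⁴ = 0.911 × 5.670×10⁻⁸ × (1164)⁴ = 9.48×10⁴ W/m².

I ≈ 9.48×10⁴ W/m²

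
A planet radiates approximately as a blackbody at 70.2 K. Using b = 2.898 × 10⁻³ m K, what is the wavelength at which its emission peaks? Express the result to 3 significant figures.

λ_max ≈ 41.3 μm

Wien's displacement law: λ_max = b/T = (2.898×10⁻³ m·K)/(70.2 K) = 4.128×10⁻⁵ m.
That is 41.3 μm, in the infrared range.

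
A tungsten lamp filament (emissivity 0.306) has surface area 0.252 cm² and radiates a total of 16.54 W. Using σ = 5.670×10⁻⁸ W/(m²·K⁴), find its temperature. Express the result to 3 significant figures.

T ≈ 2.48×10³ K

Area A = 0.252 cm² = 2.52×10⁻⁵ m².
P = εσAT⁴ ⇒ T = (P/(εσA))^(1/4) = (16.54/(0.306×5.670×10⁻⁸×2.52×10⁻⁵))^(1/4) = 2.48×10³ K.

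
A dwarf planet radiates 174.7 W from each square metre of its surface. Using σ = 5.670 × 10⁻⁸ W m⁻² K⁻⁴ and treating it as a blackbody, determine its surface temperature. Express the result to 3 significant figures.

T ≈ 236 K

I = σT⁴, so T = (I/σ)^(1/4) = (174.7/(5.670×10⁻⁸))^(1/4) = 236 K.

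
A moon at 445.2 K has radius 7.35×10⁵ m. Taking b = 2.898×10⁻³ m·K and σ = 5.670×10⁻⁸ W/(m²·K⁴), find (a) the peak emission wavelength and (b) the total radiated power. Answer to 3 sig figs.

(a) λ_max = b/T = 2.898×10⁻³/445.2 = 6.509×10⁻⁶ m = 6.51 μm.
Surface area A = 4πR² = 4π(7.35×10⁵ m)² = 6.78867×10¹² m².
(b) P = σAT⁴ = 5.670×10⁻⁸×6.78867×10¹²×(445.2)⁴ = 1.51×10¹⁶ W.

λ_max ≈ 6.51 μm; P ≈ 1.51×10¹⁶ W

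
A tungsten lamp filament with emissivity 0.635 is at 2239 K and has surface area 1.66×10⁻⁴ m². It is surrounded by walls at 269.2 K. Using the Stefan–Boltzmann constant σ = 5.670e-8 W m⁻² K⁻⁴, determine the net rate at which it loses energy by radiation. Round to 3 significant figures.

Net loss ≈ 150 W

Area A = 1.66×10⁻⁴ m².
Net radiated power P_net = εσA(T⁴ − T₀⁴) = 0.635×5.670×10⁻⁸×1.66×10⁻⁴×(2239⁴ − 269.2⁴).
T⁴ − T₀⁴ = 2.51314×10¹³ − 5.25170×10⁹ = 2.51261×10¹³ K⁴, so P_net = 150 W.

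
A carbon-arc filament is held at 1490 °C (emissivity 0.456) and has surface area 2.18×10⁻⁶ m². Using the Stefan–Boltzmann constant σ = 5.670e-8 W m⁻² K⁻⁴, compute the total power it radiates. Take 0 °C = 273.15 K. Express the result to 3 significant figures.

T = 1490 °C + 273.15 = 1763.15 K.
Area A = 2.18×10⁻⁶ m².
P = εσAT⁴ = 0.456 × 5.670×10⁻⁸ × 2.18×10⁻⁶ × (1763.15)⁴ = 0.545 W.

P ≈ 0.545 W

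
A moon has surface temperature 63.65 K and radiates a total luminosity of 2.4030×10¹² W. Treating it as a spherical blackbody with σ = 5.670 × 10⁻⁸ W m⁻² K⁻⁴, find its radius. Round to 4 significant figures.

L = 4πR²σT⁴ ⇒ R = √(L/(4πσT⁴)).
σT⁴ = 0.930629 W/m², so R = √(2.4030×10¹²/(4π×0.930629)) = 4.533×10⁵ m.

R ≈ 4.533×10⁵ m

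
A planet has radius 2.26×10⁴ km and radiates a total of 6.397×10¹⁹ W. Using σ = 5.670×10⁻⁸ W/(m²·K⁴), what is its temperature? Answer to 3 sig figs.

T ≈ 648 K

Surface area A = 4πR² = 4π(2.26×10⁷ m)² = 6.41840×10¹⁵ m².
P = σAT⁴ ⇒ T = (P/(σA))^(1/4) = (6.397×10¹⁹/(5.670×10⁻⁸×6.41840×10¹⁵))^(1/4) = 648 K.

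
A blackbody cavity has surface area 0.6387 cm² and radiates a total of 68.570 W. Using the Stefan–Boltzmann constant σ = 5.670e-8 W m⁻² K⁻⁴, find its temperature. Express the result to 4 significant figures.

T ≈ 2086 K

Area A = 0.6387 cm² = 6.387×10⁻⁵ m².
P = σAT⁴ ⇒ T = (P/(σA))^(1/4) = (68.570/(5.670×10⁻⁸×6.387×10⁻⁵))^(1/4) = 2086 K.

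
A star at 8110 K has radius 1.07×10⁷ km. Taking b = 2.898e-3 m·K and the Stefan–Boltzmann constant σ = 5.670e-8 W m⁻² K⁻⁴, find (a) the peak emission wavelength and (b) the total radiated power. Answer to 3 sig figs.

(a) λ_max = b/T = 2.898×10⁻³/8110 = 3.573×10⁻⁷ m = 357 nm.
Surface area A = 4πR² = 4π(1.07×10¹⁰ m)² = 1.43872×10²¹ m².
(b) P = σAT⁴ = 5.670×10⁻⁸×1.43872×10²¹×(8110)⁴ = 3.53×10²⁹ W.

λ_max ≈ 357 nm; P ≈ 3.53×10²⁹ W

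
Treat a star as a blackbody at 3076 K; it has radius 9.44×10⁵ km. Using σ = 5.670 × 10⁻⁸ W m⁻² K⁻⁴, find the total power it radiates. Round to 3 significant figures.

Surface area A = 4πR² = 4π(9.44×10⁸ m)² = 1.11983×10¹⁹ m².
P = σAT⁴ = 5.670×10⁻⁸ × 1.11983×10¹⁹ × (3076)⁴ = 5.68×10²⁵ W.

P ≈ 5.68×10²⁵ W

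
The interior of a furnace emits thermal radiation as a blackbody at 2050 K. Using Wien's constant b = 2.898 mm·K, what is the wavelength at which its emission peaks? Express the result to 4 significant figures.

λ_max ≈ 1.414 μm

Wien's displacement law: λ_max = b/T = (2.898×10⁻³ m·K)/(2050 K) = 1.4137×10⁻⁶ m.
That is 1.414 μm, in the infrared range.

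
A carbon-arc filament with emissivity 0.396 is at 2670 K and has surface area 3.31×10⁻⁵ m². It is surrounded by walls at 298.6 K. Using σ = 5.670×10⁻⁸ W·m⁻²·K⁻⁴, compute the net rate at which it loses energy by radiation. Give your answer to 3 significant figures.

Area A = 3.31×10⁻⁵ m².
Net radiated power P_net = εσA(T⁴ − T₀⁴) = 0.396×5.670×10⁻⁸×3.31×10⁻⁵×(2670⁴ − 298.6⁴).
T⁴ − T₀⁴ = 5.08212×10¹³ − 7.94986×10⁹ = 5.08133×10¹³ K⁴, so P_net = 37.8 W.

Net loss ≈ 37.8 W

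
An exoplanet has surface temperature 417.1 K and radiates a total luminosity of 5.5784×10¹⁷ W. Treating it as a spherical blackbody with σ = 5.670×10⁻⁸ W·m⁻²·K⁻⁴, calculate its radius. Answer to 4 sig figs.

R ≈ 5.086×10⁶ m

L = 4πR²σT⁴ ⇒ R = √(L/(4πσT⁴)).
σT⁴ = 1716.10 W/m², so R = √(5.5784×10¹⁷/(4π×1716.10)) = 5.086×10⁶ m.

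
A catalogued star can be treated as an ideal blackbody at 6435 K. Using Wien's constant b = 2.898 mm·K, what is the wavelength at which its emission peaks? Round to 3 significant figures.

Wien's displacement law: λ_max = b/T = (2.898×10⁻³ m·K)/(6435 K) = 4.503×10⁻⁷ m.
That is 0.450 μm, in the visible range.

λ_max ≈ 0.450 μm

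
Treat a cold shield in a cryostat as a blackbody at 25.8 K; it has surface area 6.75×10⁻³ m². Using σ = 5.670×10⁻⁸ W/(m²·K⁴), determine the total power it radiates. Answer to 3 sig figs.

P ≈ 1.70×10⁻⁴ W

Area A = 6.75×10⁻³ m².
P = σAT⁴ = 5.670×10⁻⁸ × 6.75×10⁻³ × (25.8)⁴ = 1.70×10⁻⁴ W.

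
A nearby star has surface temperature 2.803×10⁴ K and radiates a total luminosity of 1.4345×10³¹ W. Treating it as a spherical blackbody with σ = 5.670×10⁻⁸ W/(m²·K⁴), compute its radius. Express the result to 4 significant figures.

R ≈ 5.711×10⁹ m

L = 4πR²σT⁴ ⇒ R = √(L/(4πσT⁴)).
σT⁴ = 3.50006×10¹⁰ W/m², so R = √(1.4345×10³¹/(4π×3.50006×10¹⁰)) = 5.711×10⁹ m.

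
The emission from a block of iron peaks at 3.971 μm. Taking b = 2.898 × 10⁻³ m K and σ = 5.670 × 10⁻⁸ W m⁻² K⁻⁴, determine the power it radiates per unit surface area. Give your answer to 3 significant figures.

I ≈ 1.61×10⁴ W/m²

Wien's law: T = b/λ_max = 2.898×10⁻³/3.971×10⁻⁶ = 729.791 K.
Then I = σT⁴ = 5.670×10⁻⁸×(729.791)⁴ = 1.61×10⁴ W/m².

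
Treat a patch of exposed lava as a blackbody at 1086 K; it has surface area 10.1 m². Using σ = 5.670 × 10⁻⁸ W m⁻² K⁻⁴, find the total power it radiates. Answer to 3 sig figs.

P ≈ 7.97×10⁵ W

Area A = 10.1 m².
P = σAT⁴ = 5.670×10⁻⁸ × 10.1 × (1086)⁴ = 7.97×10⁵ W.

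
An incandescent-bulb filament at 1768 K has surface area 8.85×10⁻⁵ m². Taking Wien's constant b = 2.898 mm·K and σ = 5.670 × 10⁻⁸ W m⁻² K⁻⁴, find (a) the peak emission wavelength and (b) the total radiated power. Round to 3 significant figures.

λ_max ≈ 1.64 μm; P ≈ 49.0 W

(a) λ_max = b/T = 2.898×10⁻³/1768 = 1.639×10⁻⁶ m = 1.64 μm.
Area A = 8.85×10⁻⁵ m².
(b) P = σAT⁴ = 5.670×10⁻⁸×8.85×10⁻⁵×(1768)⁴ = 49.0 W.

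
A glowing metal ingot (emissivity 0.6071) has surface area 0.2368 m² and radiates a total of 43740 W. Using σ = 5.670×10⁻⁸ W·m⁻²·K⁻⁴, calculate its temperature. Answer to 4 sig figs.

T ≈ 1522 K

Area A = 0.2368 m².
P = εσAT⁴ ⇒ T = (P/(εσA))^(1/4) = (43740/(0.6071×5.670×10⁻⁸×0.2368))^(1/4) = 1522 K.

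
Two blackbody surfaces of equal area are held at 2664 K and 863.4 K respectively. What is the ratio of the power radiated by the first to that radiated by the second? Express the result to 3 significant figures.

With equal areas, P₁/P₂ = (T₁/T₂)⁴ = (2664/863.4)⁴ = 90.6.

P₁/P₂ ≈ 90.6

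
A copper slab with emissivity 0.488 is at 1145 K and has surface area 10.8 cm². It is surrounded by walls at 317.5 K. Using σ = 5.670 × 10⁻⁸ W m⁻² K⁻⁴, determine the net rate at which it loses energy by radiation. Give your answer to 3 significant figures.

Net loss ≈ 51.1 W

Area A = 10.8 cm² = 1.08×10⁻³ m².
Net radiated power P_net = εσA(T⁴ − T₀⁴) = 0.488×5.670×10⁻⁸×1.08×10⁻³×(1145⁴ − 317.5⁴).
T⁴ − T₀⁴ = 1.71879×10¹² − 1.01619×10¹⁰ = 1.70863×10¹² K⁴, so P_net = 51.1 W.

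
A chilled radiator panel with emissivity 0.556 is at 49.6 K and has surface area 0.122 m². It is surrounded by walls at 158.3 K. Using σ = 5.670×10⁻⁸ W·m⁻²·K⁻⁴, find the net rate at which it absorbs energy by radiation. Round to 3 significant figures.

Net gain ≈ 2.39 W

Area A = 0.122 m².
Net radiated power P_net = εσA(T⁴ − T₀⁴) = 0.556×5.670×10⁻⁸×0.122×(49.6⁴ − 158.3⁴).
T⁴ − T₀⁴ = 6.05239×10⁶ − 6.27948×10⁸ = -6.21896×10⁸ K⁴, so P_net = -2.39 W — negative, meaning a net gain of 2.39 W.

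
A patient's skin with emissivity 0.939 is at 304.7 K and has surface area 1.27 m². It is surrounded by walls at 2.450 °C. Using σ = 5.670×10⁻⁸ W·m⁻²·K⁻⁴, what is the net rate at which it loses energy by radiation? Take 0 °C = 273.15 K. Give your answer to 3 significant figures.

Surroundings: T = 2.450 °C + 273.15 = 275.600 K.
Area A = 1.27 m².
Net radiated power P_net = εσA(T⁴ − T₀⁴) = 0.939×5.670×10⁻⁸×1.27×(304.7⁴ − 275.600⁴).
T⁴ − T₀⁴ = 8.61965×10⁹ − 5.76922×10⁹ = 2.85043×10⁹ K⁴, so P_net = 193 W.

Net loss ≈ 193 W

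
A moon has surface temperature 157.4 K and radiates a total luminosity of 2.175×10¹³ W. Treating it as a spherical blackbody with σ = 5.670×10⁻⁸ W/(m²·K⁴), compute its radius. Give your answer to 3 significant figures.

L = 4πR²σT⁴ ⇒ R = √(L/(4πσT⁴)).
σT⁴ = 34.8018 W/m², so R = √(2.175×10¹³/(4π×34.8018)) = 2.23×10⁵ m.

R ≈ 2.23×10⁵ m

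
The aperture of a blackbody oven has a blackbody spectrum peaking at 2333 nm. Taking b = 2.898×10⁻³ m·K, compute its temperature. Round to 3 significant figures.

Wien's law gives T = b/λ_max = (2.898×10⁻³ m·K)/(2.333×10⁻⁶ m) = 1.24×10³ K.

T ≈ 1.24×10³ K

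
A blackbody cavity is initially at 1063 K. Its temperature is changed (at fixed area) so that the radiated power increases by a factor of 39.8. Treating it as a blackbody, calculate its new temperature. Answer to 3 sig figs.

P ∝ T⁴, so T₂/T₁ = (P₂/P₁)^(1/4) = (39.8)^(1/4) = 2.51172.
T₂ = 1063 × 2.51172 = 2.67×10³ K.

T₂ ≈ 2.67×10³ K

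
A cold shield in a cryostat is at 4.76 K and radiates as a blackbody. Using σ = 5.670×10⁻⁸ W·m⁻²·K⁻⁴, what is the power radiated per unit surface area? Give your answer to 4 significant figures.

Stefan–Boltzmann: I = σT⁴ = 5.670×10⁻⁸ × (4.76)⁴ = 2.911×10⁻⁵ W/m².

I ≈ 2.911×10⁻⁵ W/m²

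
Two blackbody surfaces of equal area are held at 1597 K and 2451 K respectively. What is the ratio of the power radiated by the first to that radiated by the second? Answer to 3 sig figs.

P₁/P₂ ≈ 0.180

With equal areas, P₁/P₂ = (T₁/T₂)⁴ = (1597/2451)⁴ = 0.180.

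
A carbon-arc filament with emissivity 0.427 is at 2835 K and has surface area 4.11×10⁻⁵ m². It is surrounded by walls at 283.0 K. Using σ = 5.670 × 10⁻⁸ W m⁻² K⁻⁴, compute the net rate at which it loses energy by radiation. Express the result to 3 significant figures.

Net loss ≈ 64.3 W

Area A = 4.11×10⁻⁵ m².
Net radiated power P_net = εσA(T⁴ − T₀⁴) = 0.427×5.670×10⁻⁸×4.11×10⁻⁵×(2835⁴ − 283.0⁴).
T⁴ − T₀⁴ = 6.45970×10¹³ − 6.41425×10⁹ = 6.45906×10¹³ K⁴, so P_net = 64.3 W.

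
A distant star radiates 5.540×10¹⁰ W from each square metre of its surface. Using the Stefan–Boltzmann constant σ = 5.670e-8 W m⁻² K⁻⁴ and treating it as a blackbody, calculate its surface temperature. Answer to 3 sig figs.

I = σT⁴, so T = (I/σ)^(1/4) = (5.540×10¹⁰/(5.670×10⁻⁸))^(1/4) = 3.14×10⁴ K.

T ≈ 3.14×10⁴ K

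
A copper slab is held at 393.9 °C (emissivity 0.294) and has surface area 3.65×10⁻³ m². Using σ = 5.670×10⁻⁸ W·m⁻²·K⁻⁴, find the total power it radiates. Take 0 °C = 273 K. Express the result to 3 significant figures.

T = 393.9 °C + 273 = 666.9 K.
Area A = 3.65×10⁻³ m².
P = εσAT⁴ = 0.294 × 5.670×10⁻⁸ × 3.65×10⁻³ × (666.9)⁴ = 12.0 W.

P ≈ 12.0 W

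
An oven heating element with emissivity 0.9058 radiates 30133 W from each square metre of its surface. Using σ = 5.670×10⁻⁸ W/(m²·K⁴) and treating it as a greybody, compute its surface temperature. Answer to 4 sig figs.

T ≈ 875.2 K

I = εσT⁴, so T = (I/εσ)^(1/4) = (30133/(0.9058×5.670×10⁻⁸))^(1/4) = 875.2 K.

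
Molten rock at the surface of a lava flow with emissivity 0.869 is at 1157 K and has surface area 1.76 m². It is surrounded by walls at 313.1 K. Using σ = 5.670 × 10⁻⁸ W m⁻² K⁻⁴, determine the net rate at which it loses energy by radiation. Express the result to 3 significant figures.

Net loss ≈ 1.55×10⁵ W

Area A = 1.76 m².
Net radiated power P_net = εσA(T⁴ − T₀⁴) = 0.869×5.670×10⁻⁸×1.76×(1157⁴ − 313.1⁴).
T⁴ − T₀⁴ = 1.79198×10¹² − 9.61020×10⁹ = 1.78237×10¹² K⁴, so P_net = 1.55×10⁵ W.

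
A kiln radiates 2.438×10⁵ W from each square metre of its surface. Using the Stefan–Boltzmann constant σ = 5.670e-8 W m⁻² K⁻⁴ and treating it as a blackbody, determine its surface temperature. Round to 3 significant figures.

T ≈ 1.44×10³ K

I = σT⁴, so T = (I/σ)^(1/4) = (2.438×10⁵/(5.670×10⁻⁸))^(1/4) = 1.44×10³ K.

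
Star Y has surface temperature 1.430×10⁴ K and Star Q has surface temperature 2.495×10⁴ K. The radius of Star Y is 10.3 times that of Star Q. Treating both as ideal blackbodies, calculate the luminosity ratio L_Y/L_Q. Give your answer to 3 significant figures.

L ∝ R²T⁴, so L_Y/L_Q = (R_Y/R_Q)²(T_Y/T_Q)⁴ = (10.3)² × (1.430×10⁴/2.495×10⁴)⁴ = 106.09 × 0.107910 = 11.4.

L_Y/L_Q ≈ 11.4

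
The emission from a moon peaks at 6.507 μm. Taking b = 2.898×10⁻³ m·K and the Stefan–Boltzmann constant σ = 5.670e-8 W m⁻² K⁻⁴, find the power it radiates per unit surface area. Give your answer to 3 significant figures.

Wien's law: T = b/λ_max = 2.898×10⁻³/6.507×10⁻⁶ = 445.367 K.
Then I = σT⁴ = 5.670×10⁻⁸×(445.367)⁴ = 2.23×10³ W/m².

I ≈ 2.23×10³ W/m²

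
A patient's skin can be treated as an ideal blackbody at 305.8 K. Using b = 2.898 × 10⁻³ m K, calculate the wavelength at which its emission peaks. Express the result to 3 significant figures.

Wien's displacement law: λ_max = b/T = (2.898×10⁻³ m·K)/(305.8 K) = 9.477×10⁻⁶ m.
That is 9.48 μm, in the infrared range.

λ_max ≈ 9.48 μm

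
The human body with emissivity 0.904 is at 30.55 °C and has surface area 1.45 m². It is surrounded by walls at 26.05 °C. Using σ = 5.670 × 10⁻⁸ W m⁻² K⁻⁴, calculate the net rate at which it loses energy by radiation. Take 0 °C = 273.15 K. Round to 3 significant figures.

T = 30.55 °C + 273.15 = 303.70 K.
Surroundings: T = 26.05 °C + 273.15 = 299.20 K.
Area A = 1.45 m².
Net radiated power P_net = εσA(T⁴ − T₀⁴) = 0.904×5.670×10⁻⁸×1.45×(303.70⁴ − 299.20⁴).
T⁴ − T₀⁴ = 8.50705×10⁹ − 8.01394×10⁹ = 4.93110×10⁸ K⁴, so P_net = 36.6 W.

Net loss ≈ 36.6 W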